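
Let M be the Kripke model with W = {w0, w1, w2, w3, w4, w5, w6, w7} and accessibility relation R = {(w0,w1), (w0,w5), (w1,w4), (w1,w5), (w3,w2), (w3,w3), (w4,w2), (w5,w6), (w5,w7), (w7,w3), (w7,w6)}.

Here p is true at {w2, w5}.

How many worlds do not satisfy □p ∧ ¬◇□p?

6

w0: □p is F, ¬◇□p is T. ✗
w1: □p is F, ¬◇□p is F. ✗
w2: □p is T, ¬◇□p is T. ✓
w3: □p is F, ¬◇□p is F. ✗
w4: □p is T, ¬◇□p is F. ✗
w5: □p is F, ¬◇□p is F. ✗
w6: □p is T, ¬◇□p is T. ✓
w7: □p is F, ¬◇□p is F. ✗
Satisfying worlds: {w2, w6}.
So □p ∧ ¬◇□p fails at the other 6 worlds.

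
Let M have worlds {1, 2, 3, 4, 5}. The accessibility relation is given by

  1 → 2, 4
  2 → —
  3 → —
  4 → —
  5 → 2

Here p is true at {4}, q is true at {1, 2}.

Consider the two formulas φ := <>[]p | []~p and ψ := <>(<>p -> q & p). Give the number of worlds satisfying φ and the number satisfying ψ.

5 and 2

For <>[]p | []~p:
1: <>[]p is T, []~p is F. ✓
2: <>[]p is F, []~p is T. ✓
3: <>[]p is F, []~p is T. ✓
4: <>[]p is F, []~p is T. ✓
5: <>[]p is T, []~p is T. ✓
— 5 worlds.
For <>(<>p -> q & p):
1: successors {2, 4}; <>p -> q & p there: 2:T, 4:T. ✓
2: no successors, so <>(<>p -> q & p) fails. ✗
3: no successors, so <>(<>p -> q & p) fails. ✗
4: no successors, so <>(<>p -> q & p) fails. ✗
5: successors {2}; <>p -> q & p there: 2:T. ✓
— 2 worlds.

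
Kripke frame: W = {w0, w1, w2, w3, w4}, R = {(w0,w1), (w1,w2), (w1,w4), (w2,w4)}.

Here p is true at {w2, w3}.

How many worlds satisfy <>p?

w0: successors {w1}; p there: w1:F. ✗
w1: successors {w2, w4}; p there: w2:T, w4:F. ✓
w2: successors {w4}; p there: w4:F. ✗
w3: no successors, so <>p fails. ✗
w4: no successors, so <>p fails. ✗
Satisfying worlds: {w1}.

1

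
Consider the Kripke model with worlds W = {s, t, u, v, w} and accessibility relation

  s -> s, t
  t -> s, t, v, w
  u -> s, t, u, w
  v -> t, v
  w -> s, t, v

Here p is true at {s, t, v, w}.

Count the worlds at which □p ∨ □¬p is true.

4

s: □p is T, □¬p is F. ✓
t: □p is T, □¬p is F. ✓
u: □p is F, □¬p is F. ✗
v: □p is T, □¬p is F. ✓
w: □p is T, □¬p is F. ✓
Satisfying worlds: {s, t, v, w}.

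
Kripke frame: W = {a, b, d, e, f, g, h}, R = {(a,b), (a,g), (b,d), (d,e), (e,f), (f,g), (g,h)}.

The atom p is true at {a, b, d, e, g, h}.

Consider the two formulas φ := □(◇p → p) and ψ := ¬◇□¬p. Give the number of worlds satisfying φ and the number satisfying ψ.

For □(◇p → p):
a: successors {b, g}; ◇p → p there: b:T, g:T. ✓
b: successors {d}; ◇p → p there: d:T. ✓
d: successors {e}; ◇p → p there: e:T. ✓
e: successors {f}; ◇p → p there: f:F. ✗
f: successors {g}; ◇p → p there: g:T. ✓
g: successors {h}; ◇p → p there: h:T. ✓
h: no successors, so □(◇p → p) holds vacuously. ✓
— 6 worlds.
For ¬◇□¬p:
a: ◇□¬p is F. ✓
b: ◇□¬p is F. ✓
d: ◇□¬p is T. ✗
e: ◇□¬p is F. ✓
f: ◇□¬p is F. ✓
g: ◇□¬p is T. ✗
h: ◇□¬p is F. ✓
— 5 worlds.

6 and 5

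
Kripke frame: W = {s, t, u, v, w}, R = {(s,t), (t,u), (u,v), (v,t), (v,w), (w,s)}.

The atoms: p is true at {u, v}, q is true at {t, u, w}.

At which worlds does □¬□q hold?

{t}

s: successors {t}; ¬□q there: t:F. ✗
t: successors {u}; ¬□q there: u:T. ✓
u: successors {v}; ¬□q there: v:F. ✗
v: successors {t, w}; ¬□q there: t:F, w:T. ✗
w: successors {s}; ¬□q there: s:F. ✗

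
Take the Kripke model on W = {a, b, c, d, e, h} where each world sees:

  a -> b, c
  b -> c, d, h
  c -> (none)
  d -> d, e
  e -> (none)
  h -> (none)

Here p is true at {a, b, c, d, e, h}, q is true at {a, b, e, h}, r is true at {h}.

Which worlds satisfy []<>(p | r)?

a: successors {b, c}; <>(p | r) there: b:T, c:F. ✗
b: successors {c, d, h}; <>(p | r) there: c:F, d:T, h:F. ✗
c: no successors, so []<>(p | r) holds vacuously. ✓
d: successors {d, e}; <>(p | r) there: d:T, e:F. ✗
e: no successors, so []<>(p | r) holds vacuously. ✓
h: no successors, so []<>(p | r) holds vacuously. ✓

{c, e, h}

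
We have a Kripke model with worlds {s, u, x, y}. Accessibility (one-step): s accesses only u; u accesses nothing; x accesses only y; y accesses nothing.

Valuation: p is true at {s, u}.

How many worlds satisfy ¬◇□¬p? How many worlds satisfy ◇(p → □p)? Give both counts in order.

2 and 2

For ¬◇□¬p:
s: ◇□¬p is T. ✗
u: ◇□¬p is F. ✓
x: ◇□¬p is T. ✗
y: ◇□¬p is F. ✓
— 2 worlds.
For ◇(p → □p):
s: successors {u}; p → □p there: u:T. ✓
u: no successors, so ◇(p → □p) fails. ✗
x: successors {y}; p → □p there: y:T. ✓
y: no successors, so ◇(p → □p) fails. ✗
— 2 worlds.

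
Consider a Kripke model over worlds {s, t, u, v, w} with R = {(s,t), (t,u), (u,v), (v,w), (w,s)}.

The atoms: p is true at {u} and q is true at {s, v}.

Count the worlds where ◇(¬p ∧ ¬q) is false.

3

s: successors {t}; ¬p ∧ ¬q there: t:T. ✓
t: successors {u}; ¬p ∧ ¬q there: u:F. ✗
u: successors {v}; ¬p ∧ ¬q there: v:F. ✗
v: successors {w}; ¬p ∧ ¬q there: w:T. ✓
w: successors {s}; ¬p ∧ ¬q there: s:F. ✗
Satisfying worlds: {s, v}.
So ◇(¬p ∧ ¬q) fails at the other 3 worlds.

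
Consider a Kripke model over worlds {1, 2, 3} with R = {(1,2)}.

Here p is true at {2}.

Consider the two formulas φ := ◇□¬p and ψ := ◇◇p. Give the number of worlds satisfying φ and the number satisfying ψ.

For ◇□¬p:
1: successors {2}; □¬p there: 2:T. ✓
2: no successors, so ◇□¬p fails. ✗
3: no successors, so ◇□¬p fails. ✗
— 1 world.
For ◇◇p:
1: successors {2}; ◇p there: 2:F. ✗
2: no successors, so ◇◇p fails. ✗
3: no successors, so ◇◇p fails. ✗
— 0 worlds.

1 and 0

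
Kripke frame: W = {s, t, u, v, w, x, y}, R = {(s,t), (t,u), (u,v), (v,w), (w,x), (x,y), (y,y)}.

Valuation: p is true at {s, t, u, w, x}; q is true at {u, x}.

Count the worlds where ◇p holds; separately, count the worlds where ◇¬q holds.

For ◇p:
s: successors {t}; p there: t:T. ✓
t: successors {u}; p there: u:T. ✓
u: successors {v}; p there: v:F. ✗
v: successors {w}; p there: w:T. ✓
w: successors {x}; p there: x:T. ✓
x: successors {y}; p there: y:F. ✗
y: successors {y}; p there: y:F. ✗
— 4 worlds.
For ◇¬q:
s: successors {t}; ¬q there: t:T. ✓
t: successors {u}; ¬q there: u:F. ✗
u: successors {v}; ¬q there: v:T. ✓
v: successors {w}; ¬q there: w:T. ✓
w: successors {x}; ¬q there: x:F. ✗
x: successors {y}; ¬q there: y:T. ✓
y: successors {y}; ¬q there: y:T. ✓
— 5 worlds.

4 and 5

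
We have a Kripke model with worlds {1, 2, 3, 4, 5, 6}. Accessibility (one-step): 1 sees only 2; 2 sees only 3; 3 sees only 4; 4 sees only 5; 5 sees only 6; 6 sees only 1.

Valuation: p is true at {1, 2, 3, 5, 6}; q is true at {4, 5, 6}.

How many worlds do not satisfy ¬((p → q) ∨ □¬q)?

5

1: (p → q) ∨ □¬q is T. ✗
2: (p → q) ∨ □¬q is T. ✗
3: (p → q) ∨ □¬q is F. ✓
4: (p → q) ∨ □¬q is T. ✗
5: (p → q) ∨ □¬q is T. ✗
6: (p → q) ∨ □¬q is T. ✗
Satisfying worlds: {3}.
So ¬((p → q) ∨ □¬q) fails at the other 5 worlds.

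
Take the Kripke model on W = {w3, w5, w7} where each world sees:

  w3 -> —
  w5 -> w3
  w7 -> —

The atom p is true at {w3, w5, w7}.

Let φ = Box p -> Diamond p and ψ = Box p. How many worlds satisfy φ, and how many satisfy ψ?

For Box p -> Diamond p:
w3: Box p is T, Diamond p is F. ✗
w5: Box p is T, Diamond p is T. ✓
w7: Box p is T, Diamond p is F. ✗
— 1 world.
For Box p:
w3: no successors, so Box p holds vacuously. ✓
w5: successors {w3}; p there: w3:T. ✓
w7: no successors, so Box p holds vacuously. ✓
— 3 worlds.

1 and 3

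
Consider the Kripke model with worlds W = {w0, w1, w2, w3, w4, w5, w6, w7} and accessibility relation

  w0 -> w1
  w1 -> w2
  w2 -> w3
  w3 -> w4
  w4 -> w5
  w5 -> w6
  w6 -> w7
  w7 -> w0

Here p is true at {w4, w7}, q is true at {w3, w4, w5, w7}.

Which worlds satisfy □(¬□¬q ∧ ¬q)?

w0: successors {w1}; ¬□¬q ∧ ¬q there: w1:F. ✗
w1: successors {w2}; ¬□¬q ∧ ¬q there: w2:T. ✓
w2: successors {w3}; ¬□¬q ∧ ¬q there: w3:F. ✗
w3: successors {w4}; ¬□¬q ∧ ¬q there: w4:F. ✗
w4: successors {w5}; ¬□¬q ∧ ¬q there: w5:F. ✗
w5: successors {w6}; ¬□¬q ∧ ¬q there: w6:T. ✓
w6: successors {w7}; ¬□¬q ∧ ¬q there: w7:F. ✗
w7: successors {w0}; ¬□¬q ∧ ¬q there: w0:F. ✗

{w1, w5}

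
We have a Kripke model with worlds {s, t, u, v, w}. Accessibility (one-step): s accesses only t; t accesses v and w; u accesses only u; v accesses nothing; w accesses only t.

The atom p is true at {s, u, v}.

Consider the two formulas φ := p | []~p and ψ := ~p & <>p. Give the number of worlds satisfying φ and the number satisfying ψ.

For p | []~p:
s: p is T, []~p is T. ✓
t: p is F, []~p is F. ✗
u: p is T, []~p is F. ✓
v: p is T, []~p is T. ✓
w: p is F, []~p is T. ✓
— 4 worlds.
For ~p & <>p:
s: ~p is F, <>p is F. ✗
t: ~p is T, <>p is T. ✓
u: ~p is F, <>p is T. ✗
v: ~p is F, <>p is F. ✗
w: ~p is T, <>p is F. ✗
— 1 world.

4 and 1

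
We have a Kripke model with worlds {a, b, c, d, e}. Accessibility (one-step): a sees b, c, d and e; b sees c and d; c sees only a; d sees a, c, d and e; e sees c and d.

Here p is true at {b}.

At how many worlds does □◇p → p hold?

4

a: □◇p is F, p is F. ✓
b: □◇p is F, p is T. ✓
c: □◇p is T, p is F. ✗
d: □◇p is F, p is F. ✓
e: □◇p is F, p is F. ✓
Satisfying worlds: {a, b, d, e}.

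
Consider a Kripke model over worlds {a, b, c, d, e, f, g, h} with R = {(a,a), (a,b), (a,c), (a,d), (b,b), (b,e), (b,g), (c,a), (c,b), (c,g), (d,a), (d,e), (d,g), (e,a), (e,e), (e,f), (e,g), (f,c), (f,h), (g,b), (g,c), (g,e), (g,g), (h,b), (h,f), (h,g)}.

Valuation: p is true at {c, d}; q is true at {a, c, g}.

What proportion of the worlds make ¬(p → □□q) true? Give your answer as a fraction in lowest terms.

1/4

a: p → □□q is T. ✗
b: p → □□q is T. ✗
c: p → □□q is F. ✓
d: p → □□q is F. ✓
e: p → □□q is T. ✗
f: p → □□q is T. ✗
g: p → □□q is T. ✗
h: p → □□q is T. ✗
That's 2 of 8 worlds, so 2/8 = 1/4.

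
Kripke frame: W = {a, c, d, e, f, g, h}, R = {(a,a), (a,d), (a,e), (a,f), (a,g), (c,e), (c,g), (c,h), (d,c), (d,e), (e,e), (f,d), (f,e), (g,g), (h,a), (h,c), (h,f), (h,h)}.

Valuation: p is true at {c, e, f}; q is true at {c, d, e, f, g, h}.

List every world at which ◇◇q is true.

a: successors {a, d, e, f, g}; ◇q there: a:T, d:T, e:T, f:T, g:T. ✓
c: successors {e, g, h}; ◇q there: e:T, g:T, h:T. ✓
d: successors {c, e}; ◇q there: c:T, e:T. ✓
e: successors {e}; ◇q there: e:T. ✓
f: successors {d, e}; ◇q there: d:T, e:T. ✓
g: successors {g}; ◇q there: g:T. ✓
h: successors {a, c, f, h}; ◇q there: a:T, c:T, f:T, h:T. ✓

{a, c, d, e, f, g, h}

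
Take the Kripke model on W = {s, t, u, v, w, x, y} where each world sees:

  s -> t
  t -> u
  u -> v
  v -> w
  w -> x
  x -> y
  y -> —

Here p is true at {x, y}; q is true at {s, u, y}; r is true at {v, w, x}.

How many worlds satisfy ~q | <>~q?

s: ~q is F, <>~q is T. ✓
t: ~q is T, <>~q is F. ✓
u: ~q is F, <>~q is T. ✓
v: ~q is T, <>~q is T. ✓
w: ~q is T, <>~q is T. ✓
x: ~q is T, <>~q is F. ✓
y: ~q is F, <>~q is F. ✗
Satisfying worlds: {s, t, u, v, w, x}.

6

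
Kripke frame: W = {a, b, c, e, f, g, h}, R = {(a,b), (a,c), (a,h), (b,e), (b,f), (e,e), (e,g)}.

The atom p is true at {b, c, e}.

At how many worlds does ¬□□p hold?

3

a: □□p is F. ✓
b: □□p is F. ✓
c: □□p is T. ✗
e: □□p is F. ✓
f: □□p is T. ✗
g: □□p is T. ✗
h: □□p is T. ✗
Satisfying worlds: {a, b, e}.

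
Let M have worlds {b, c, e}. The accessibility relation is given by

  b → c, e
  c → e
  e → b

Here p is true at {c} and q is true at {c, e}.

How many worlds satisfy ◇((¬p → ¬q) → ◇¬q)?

2

b: successors {c, e}; (¬p → ¬q) → ◇¬q there: c:F, e:T. ✓
c: successors {e}; (¬p → ¬q) → ◇¬q there: e:T. ✓
e: successors {b}; (¬p → ¬q) → ◇¬q there: b:F. ✗
Satisfying worlds: {b, c}.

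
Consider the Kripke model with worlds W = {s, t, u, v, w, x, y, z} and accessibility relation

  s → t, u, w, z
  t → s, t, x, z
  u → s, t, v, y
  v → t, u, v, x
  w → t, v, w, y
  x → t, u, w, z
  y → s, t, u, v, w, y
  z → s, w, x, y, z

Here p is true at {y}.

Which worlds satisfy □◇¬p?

{s, t, u, v, w, x, y, z}

s: successors {t, u, w, z}; ◇¬p there: t:T, u:T, w:T, z:T. ✓
t: successors {s, t, x, z}; ◇¬p there: s:T, t:T, x:T, z:T. ✓
u: successors {s, t, v, y}; ◇¬p there: s:T, t:T, v:T, y:T. ✓
v: successors {t, u, v, x}; ◇¬p there: t:T, u:T, v:T, x:T. ✓
w: successors {t, v, w, y}; ◇¬p there: t:T, v:T, w:T, y:T. ✓
x: successors {t, u, w, z}; ◇¬p there: t:T, u:T, w:T, z:T. ✓
y: successors {s, t, u, v, w, y}; ◇¬p there: s:T, t:T, u:T, v:T, w:T, y:T. ✓
z: successors {s, w, x, y, z}; ◇¬p there: s:T, w:T, x:T, y:T, z:T. ✓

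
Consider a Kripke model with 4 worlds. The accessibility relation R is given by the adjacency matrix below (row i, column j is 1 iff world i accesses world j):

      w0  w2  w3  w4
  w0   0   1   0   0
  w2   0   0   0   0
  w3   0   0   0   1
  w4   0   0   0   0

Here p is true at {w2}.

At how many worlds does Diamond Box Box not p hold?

w0: successors {w2}; Box Box not p there: w2:T. ✓
w2: no successors, so Diamond Box Box not p fails. ✗
w3: successors {w4}; Box Box not p there: w4:T. ✓
w4: no successors, so Diamond Box Box not p fails. ✗
Satisfying worlds: {w0, w3}.

2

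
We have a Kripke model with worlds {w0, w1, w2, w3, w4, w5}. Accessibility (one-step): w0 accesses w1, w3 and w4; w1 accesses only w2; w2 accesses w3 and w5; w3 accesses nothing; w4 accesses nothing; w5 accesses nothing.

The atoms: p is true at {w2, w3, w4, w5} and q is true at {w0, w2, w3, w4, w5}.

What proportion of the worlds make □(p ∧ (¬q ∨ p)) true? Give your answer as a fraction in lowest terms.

w0: successors {w1, w3, w4}; p ∧ (¬q ∨ p) there: w1:F, w3:T, w4:T. ✗
w1: successors {w2}; p ∧ (¬q ∨ p) there: w2:T. ✓
w2: successors {w3, w5}; p ∧ (¬q ∨ p) there: w3:T, w5:T. ✓
w3: no successors, so □(p ∧ (¬q ∨ p)) holds vacuously. ✓
w4: no successors, so □(p ∧ (¬q ∨ p)) holds vacuously. ✓
w5: no successors, so □(p ∧ (¬q ∨ p)) holds vacuously. ✓
That's 5 of 6 worlds, so 5/6.

5/6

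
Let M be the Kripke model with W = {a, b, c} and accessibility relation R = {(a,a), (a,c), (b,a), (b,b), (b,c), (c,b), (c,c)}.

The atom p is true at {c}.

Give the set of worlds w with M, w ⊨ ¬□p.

{a, b, c}

a: □p is F. ✓
b: □p is F. ✓
c: □p is F. ✓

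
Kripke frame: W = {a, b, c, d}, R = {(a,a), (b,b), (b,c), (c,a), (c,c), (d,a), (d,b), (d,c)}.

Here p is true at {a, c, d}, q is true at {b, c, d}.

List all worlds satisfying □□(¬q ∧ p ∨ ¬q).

a: successors {a}; □(¬q ∧ p ∨ ¬q) there: a:T. ✓
b: successors {b, c}; □(¬q ∧ p ∨ ¬q) there: b:F, c:F. ✗
c: successors {a, c}; □(¬q ∧ p ∨ ¬q) there: a:T, c:F. ✗
d: successors {a, b, c}; □(¬q ∧ p ∨ ¬q) there: a:T, b:F, c:F. ✗

{a}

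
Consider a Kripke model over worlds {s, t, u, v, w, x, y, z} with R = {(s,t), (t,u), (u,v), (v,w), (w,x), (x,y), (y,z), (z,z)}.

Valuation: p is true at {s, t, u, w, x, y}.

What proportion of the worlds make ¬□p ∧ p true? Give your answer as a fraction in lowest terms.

s: ¬□p is F, p is T. ✗
t: ¬□p is F, p is T. ✗
u: ¬□p is T, p is T. ✓
v: ¬□p is F, p is F. ✗
w: ¬□p is F, p is T. ✗
x: ¬□p is F, p is T. ✗
y: ¬□p is T, p is T. ✓
z: ¬□p is T, p is F. ✗
That's 2 of 8 worlds, so 2/8 = 1/4.

1/4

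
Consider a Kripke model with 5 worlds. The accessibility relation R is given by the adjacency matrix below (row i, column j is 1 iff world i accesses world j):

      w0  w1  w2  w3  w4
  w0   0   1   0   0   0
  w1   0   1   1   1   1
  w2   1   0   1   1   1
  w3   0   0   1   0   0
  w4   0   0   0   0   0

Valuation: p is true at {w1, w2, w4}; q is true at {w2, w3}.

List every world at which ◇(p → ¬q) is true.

{w0, w1, w2}

w0: successors {w1}; p → ¬q there: w1:T. ✓
w1: successors {w1, w2, w3, w4}; p → ¬q there: w1:T, w2:F, w3:T, w4:T. ✓
w2: successors {w0, w2, w3, w4}; p → ¬q there: w0:T, w2:F, w3:T, w4:T. ✓
w3: successors {w2}; p → ¬q there: w2:F. ✗
w4: no successors, so ◇(p → ¬q) fails. ✗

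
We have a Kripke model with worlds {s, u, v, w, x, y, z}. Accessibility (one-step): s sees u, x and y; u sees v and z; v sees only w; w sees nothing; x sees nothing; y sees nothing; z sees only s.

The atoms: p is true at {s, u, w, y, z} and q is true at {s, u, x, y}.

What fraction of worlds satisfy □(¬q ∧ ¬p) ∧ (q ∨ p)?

s: □(¬q ∧ ¬p) is F, q ∨ p is T. ✗
u: □(¬q ∧ ¬p) is F, q ∨ p is T. ✗
v: □(¬q ∧ ¬p) is F, q ∨ p is F. ✗
w: □(¬q ∧ ¬p) is T, q ∨ p is T. ✓
x: □(¬q ∧ ¬p) is T, q ∨ p is T. ✓
y: □(¬q ∧ ¬p) is T, q ∨ p is T. ✓
z: □(¬q ∧ ¬p) is F, q ∨ p is T. ✗
That's 3 of 7 worlds, so 3/7.

3/7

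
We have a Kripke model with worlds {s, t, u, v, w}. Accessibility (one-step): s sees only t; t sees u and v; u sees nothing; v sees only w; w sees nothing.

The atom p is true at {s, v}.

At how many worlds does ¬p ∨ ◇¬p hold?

s: ¬p is F, ◇¬p is T. ✓
t: ¬p is T, ◇¬p is T. ✓
u: ¬p is T, ◇¬p is F. ✓
v: ¬p is F, ◇¬p is T. ✓
w: ¬p is T, ◇¬p is F. ✓
Satisfying worlds: {s, t, u, v, w}.

5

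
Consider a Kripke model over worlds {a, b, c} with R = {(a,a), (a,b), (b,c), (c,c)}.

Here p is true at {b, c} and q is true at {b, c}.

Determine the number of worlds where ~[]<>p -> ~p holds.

3

a: ~[]<>p is F, ~p is T. ✓
b: ~[]<>p is F, ~p is F. ✓
c: ~[]<>p is F, ~p is F. ✓
Satisfying worlds: {a, b, c}.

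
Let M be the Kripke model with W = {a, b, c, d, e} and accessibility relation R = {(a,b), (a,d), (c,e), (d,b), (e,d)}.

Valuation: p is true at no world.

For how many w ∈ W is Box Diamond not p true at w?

a: successors {b, d}; Diamond not p there: b:F, d:T. ✗
b: no successors, so Box Diamond not p holds vacuously. ✓
c: successors {e}; Diamond not p there: e:T. ✓
d: successors {b}; Diamond not p there: b:F. ✗
e: successors {d}; Diamond not p there: d:T. ✓
Satisfying worlds: {b, c, e}.

3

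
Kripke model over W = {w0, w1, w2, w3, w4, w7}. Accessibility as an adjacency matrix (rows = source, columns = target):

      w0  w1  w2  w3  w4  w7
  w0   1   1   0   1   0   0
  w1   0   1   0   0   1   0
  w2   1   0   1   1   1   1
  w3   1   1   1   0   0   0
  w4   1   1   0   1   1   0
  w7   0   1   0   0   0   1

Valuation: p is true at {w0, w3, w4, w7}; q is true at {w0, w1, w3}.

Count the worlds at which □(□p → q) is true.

w0: successors {w0, w1, w3}; □p → q there: w0:T, w1:T, w3:T. ✓
w1: successors {w1, w4}; □p → q there: w1:T, w4:T. ✓
w2: successors {w0, w2, w3, w4, w7}; □p → q there: w0:T, w2:T, w3:T, w4:T, w7:T. ✓
w3: successors {w0, w1, w2}; □p → q there: w0:T, w1:T, w2:T. ✓
w4: successors {w0, w1, w3, w4}; □p → q there: w0:T, w1:T, w3:T, w4:T. ✓
w7: successors {w1, w7}; □p → q there: w1:T, w7:T. ✓
Satisfying worlds: {w0, w1, w2, w3, w4, w7}.

6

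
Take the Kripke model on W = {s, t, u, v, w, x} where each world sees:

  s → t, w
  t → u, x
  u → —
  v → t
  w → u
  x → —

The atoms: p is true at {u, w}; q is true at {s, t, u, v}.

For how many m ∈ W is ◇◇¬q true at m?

s: successors {t, w}; ◇¬q there: t:T, w:F. ✓
t: successors {u, x}; ◇¬q there: u:F, x:F. ✗
u: no successors, so ◇◇¬q fails. ✗
v: successors {t}; ◇¬q there: t:T. ✓
w: successors {u}; ◇¬q there: u:F. ✗
x: no successors, so ◇◇¬q fails. ✗
Satisfying worlds: {s, v}.

2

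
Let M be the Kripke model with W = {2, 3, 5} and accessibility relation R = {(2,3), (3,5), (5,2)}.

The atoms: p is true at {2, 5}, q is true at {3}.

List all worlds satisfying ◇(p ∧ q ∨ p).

2: successors {3}; p ∧ q ∨ p there: 3:F. ✗
3: successors {5}; p ∧ q ∨ p there: 5:T. ✓
5: successors {2}; p ∧ q ∨ p there: 2:T. ✓

{3, 5}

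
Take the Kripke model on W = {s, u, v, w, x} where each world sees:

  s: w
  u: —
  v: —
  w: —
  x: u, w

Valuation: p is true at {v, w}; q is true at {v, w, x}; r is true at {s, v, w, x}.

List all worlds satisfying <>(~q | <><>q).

{x}

s: successors {w}; ~q | <><>q there: w:F. ✗
u: no successors, so <>(~q | <><>q) fails. ✗
v: no successors, so <>(~q | <><>q) fails. ✗
w: no successors, so <>(~q | <><>q) fails. ✗
x: successors {u, w}; ~q | <><>q there: u:T, w:F. ✓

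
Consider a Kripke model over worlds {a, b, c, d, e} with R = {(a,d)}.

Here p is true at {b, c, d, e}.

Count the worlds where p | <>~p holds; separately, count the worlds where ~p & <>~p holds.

For p | <>~p:
a: p is F, <>~p is F. ✗
b: p is T, <>~p is F. ✓
c: p is T, <>~p is F. ✓
d: p is T, <>~p is F. ✓
e: p is T, <>~p is F. ✓
— 4 worlds.
For ~p & <>~p:
a: ~p is T, <>~p is F. ✗
b: ~p is F, <>~p is F. ✗
c: ~p is F, <>~p is F. ✗
d: ~p is F, <>~p is F. ✗
e: ~p is F, <>~p is F. ✗
— 0 worlds.

4 and 0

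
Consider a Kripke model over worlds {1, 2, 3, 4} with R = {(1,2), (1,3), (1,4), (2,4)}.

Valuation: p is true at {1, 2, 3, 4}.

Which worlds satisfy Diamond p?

1: successors {2, 3, 4}; p there: 2:T, 3:T, 4:T. ✓
2: successors {4}; p there: 4:T. ✓
3: no successors, so Diamond p fails. ✗
4: no successors, so Diamond p fails. ✗

{1, 2}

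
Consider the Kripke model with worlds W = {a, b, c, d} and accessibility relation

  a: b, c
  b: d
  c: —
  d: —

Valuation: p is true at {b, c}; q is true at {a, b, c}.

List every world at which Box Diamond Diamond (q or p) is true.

a: successors {b, c}; Diamond Diamond (q or p) there: b:F, c:F. ✗
b: successors {d}; Diamond Diamond (q or p) there: d:F. ✗
c: no successors, so Box Diamond Diamond (q or p) holds vacuously. ✓
d: no successors, so Box Diamond Diamond (q or p) holds vacuously. ✓

{c, d}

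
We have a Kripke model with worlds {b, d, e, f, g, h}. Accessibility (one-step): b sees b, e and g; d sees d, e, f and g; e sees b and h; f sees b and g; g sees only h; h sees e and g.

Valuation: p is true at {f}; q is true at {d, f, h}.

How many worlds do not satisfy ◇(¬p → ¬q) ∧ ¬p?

b: ◇(¬p → ¬q) is T, ¬p is T. ✓
d: ◇(¬p → ¬q) is T, ¬p is T. ✓
e: ◇(¬p → ¬q) is T, ¬p is T. ✓
f: ◇(¬p → ¬q) is T, ¬p is F. ✗
g: ◇(¬p → ¬q) is F, ¬p is T. ✗
h: ◇(¬p → ¬q) is T, ¬p is T. ✓
Satisfying worlds: {b, d, e, h}.
So ◇(¬p → ¬q) ∧ ¬p fails at the other 2 worlds.

2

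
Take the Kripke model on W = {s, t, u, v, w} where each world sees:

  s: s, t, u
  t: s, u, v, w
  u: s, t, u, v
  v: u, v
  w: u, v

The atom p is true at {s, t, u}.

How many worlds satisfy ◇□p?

3

s: successors {s, t, u}; □p there: s:T, t:F, u:F. ✓
t: successors {s, u, v, w}; □p there: s:T, u:F, v:F, w:F. ✓
u: successors {s, t, u, v}; □p there: s:T, t:F, u:F, v:F. ✓
v: successors {u, v}; □p there: u:F, v:F. ✗
w: successors {u, v}; □p there: u:F, v:F. ✗
Satisfying worlds: {s, t, u}.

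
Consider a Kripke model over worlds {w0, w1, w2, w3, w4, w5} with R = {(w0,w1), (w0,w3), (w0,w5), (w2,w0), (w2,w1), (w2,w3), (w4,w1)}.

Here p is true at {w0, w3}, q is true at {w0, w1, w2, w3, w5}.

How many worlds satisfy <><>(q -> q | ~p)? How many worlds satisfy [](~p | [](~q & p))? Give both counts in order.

1 and 5

For <><>(q -> q | ~p):
w0: successors {w1, w3, w5}; <>(q -> q | ~p) there: w1:F, w3:F, w5:F. ✗
w1: no successors, so <><>(q -> q | ~p) fails. ✗
w2: successors {w0, w1, w3}; <>(q -> q | ~p) there: w0:T, w1:F, w3:F. ✓
w3: no successors, so <><>(q -> q | ~p) fails. ✗
w4: successors {w1}; <>(q -> q | ~p) there: w1:F. ✗
w5: no successors, so <><>(q -> q | ~p) fails. ✗
— 1 world.
For [](~p | [](~q & p)):
w0: successors {w1, w3, w5}; ~p | [](~q & p) there: w1:T, w3:T, w5:T. ✓
w1: no successors, so [](~p | [](~q & p)) holds vacuously. ✓
w2: successors {w0, w1, w3}; ~p | [](~q & p) there: w0:F, w1:T, w3:T. ✗
w3: no successors, so [](~p | [](~q & p)) holds vacuously. ✓
w4: successors {w1}; ~p | [](~q & p) there: w1:T. ✓
w5: no successors, so [](~p | [](~q & p)) holds vacuously. ✓
— 5 worlds.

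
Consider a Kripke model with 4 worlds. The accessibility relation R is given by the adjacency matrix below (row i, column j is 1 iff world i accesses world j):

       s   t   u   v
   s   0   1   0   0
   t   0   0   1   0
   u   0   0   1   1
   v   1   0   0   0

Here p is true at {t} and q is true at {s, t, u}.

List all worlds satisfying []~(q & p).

{t, u, v}

s: successors {t}; ~(q & p) there: t:F. ✗
t: successors {u}; ~(q & p) there: u:T. ✓
u: successors {u, v}; ~(q & p) there: u:T, v:T. ✓
v: successors {s}; ~(q & p) there: s:T. ✓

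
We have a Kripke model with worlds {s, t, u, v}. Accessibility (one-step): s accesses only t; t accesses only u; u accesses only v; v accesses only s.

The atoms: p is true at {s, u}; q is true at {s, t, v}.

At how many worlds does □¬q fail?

s: successors {t}; ¬q there: t:F. ✗
t: successors {u}; ¬q there: u:T. ✓
u: successors {v}; ¬q there: v:F. ✗
v: successors {s}; ¬q there: s:F. ✗
Satisfying worlds: {t}.
So □¬q fails at the other 3 worlds.

3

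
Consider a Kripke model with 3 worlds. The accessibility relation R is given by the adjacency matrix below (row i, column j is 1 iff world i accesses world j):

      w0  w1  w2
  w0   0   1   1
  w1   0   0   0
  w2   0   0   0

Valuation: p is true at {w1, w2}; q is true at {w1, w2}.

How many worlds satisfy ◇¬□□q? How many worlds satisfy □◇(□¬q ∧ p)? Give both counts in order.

0 and 2

For ◇¬□□q:
w0: successors {w1, w2}; ¬□□q there: w1:F, w2:F. ✗
w1: no successors, so ◇¬□□q fails. ✗
w2: no successors, so ◇¬□□q fails. ✗
— 0 worlds.
For □◇(□¬q ∧ p):
w0: successors {w1, w2}; ◇(□¬q ∧ p) there: w1:F, w2:F. ✗
w1: no successors, so □◇(□¬q ∧ p) holds vacuously. ✓
w2: no successors, so □◇(□¬q ∧ p) holds vacuously. ✓
— 2 worlds.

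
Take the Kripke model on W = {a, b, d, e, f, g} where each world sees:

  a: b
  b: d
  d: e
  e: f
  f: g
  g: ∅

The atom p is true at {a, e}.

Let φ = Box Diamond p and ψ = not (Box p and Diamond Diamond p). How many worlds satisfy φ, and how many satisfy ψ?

For Box Diamond p:
a: successors {b}; Diamond p there: b:F. ✗
b: successors {d}; Diamond p there: d:T. ✓
d: successors {e}; Diamond p there: e:F. ✗
e: successors {f}; Diamond p there: f:F. ✗
f: successors {g}; Diamond p there: g:F. ✗
g: no successors, so Box Diamond p holds vacuously. ✓
— 2 worlds.
For not (Box p and Diamond Diamond p):
a: Box p and Diamond Diamond p is F. ✓
b: Box p and Diamond Diamond p is F. ✓
d: Box p and Diamond Diamond p is F. ✓
e: Box p and Diamond Diamond p is F. ✓
f: Box p and Diamond Diamond p is F. ✓
g: Box p and Diamond Diamond p is F. ✓
— 6 worlds.

2 and 6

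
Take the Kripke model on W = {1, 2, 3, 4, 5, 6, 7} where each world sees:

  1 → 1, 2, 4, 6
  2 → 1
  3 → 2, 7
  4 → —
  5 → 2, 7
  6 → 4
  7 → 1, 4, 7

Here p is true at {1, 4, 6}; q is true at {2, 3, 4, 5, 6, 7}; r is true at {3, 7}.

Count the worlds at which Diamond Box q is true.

1: successors {1, 2, 4, 6}; Box q there: 1:F, 2:F, 4:T, 6:T. ✓
2: successors {1}; Box q there: 1:F. ✗
3: successors {2, 7}; Box q there: 2:F, 7:F. ✗
4: no successors, so Diamond Box q fails. ✗
5: successors {2, 7}; Box q there: 2:F, 7:F. ✗
6: successors {4}; Box q there: 4:T. ✓
7: successors {1, 4, 7}; Box q there: 1:F, 4:T, 7:F. ✓
Satisfying worlds: {1, 6, 7}.

3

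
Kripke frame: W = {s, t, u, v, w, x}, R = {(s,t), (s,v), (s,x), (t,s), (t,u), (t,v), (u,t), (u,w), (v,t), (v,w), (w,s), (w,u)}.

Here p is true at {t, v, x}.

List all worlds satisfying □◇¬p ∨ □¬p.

{u, v, w, x}

s: □◇¬p is F, □¬p is F. ✗
t: □◇¬p is F, □¬p is F. ✗
u: □◇¬p is T, □¬p is F. ✓
v: □◇¬p is T, □¬p is F. ✓
w: □◇¬p is F, □¬p is T. ✓
x: □◇¬p is T, □¬p is T. ✓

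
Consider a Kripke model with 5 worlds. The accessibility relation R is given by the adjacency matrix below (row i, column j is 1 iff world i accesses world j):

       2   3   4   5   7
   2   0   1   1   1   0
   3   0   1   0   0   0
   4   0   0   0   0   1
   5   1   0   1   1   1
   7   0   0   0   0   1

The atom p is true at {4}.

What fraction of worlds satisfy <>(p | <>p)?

2: successors {3, 4, 5}; p | <>p there: 3:F, 4:T, 5:T. ✓
3: successors {3}; p | <>p there: 3:F. ✗
4: successors {7}; p | <>p there: 7:F. ✗
5: successors {2, 4, 5, 7}; p | <>p there: 2:T, 4:T, 5:T, 7:F. ✓
7: successors {7}; p | <>p there: 7:F. ✗
That's 2 of 5 worlds, so 2/5.

2/5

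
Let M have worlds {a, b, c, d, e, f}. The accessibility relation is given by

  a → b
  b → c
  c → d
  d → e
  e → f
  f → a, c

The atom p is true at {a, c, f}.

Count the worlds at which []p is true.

a: successors {b}; p there: b:F. ✗
b: successors {c}; p there: c:T. ✓
c: successors {d}; p there: d:F. ✗
d: successors {e}; p there: e:F. ✗
e: successors {f}; p there: f:T. ✓
f: successors {a, c}; p there: a:T, c:T. ✓
Satisfying worlds: {b, e, f}.

3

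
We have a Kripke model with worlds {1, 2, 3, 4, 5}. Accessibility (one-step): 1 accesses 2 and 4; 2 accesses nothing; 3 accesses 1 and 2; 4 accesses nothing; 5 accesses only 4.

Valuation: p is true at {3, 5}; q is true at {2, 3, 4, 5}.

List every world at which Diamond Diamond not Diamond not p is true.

{3}

1: successors {2, 4}; Diamond not Diamond not p there: 2:F, 4:F. ✗
2: no successors, so Diamond Diamond not Diamond not p fails. ✗
3: successors {1, 2}; Diamond not Diamond not p there: 1:T, 2:F. ✓
4: no successors, so Diamond Diamond not Diamond not p fails. ✗
5: successors {4}; Diamond not Diamond not p there: 4:F. ✗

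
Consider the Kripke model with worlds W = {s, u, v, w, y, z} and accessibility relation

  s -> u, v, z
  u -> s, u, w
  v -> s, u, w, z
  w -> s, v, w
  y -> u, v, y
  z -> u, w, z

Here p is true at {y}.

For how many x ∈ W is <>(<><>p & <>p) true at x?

1

s: successors {u, v, z}; <><>p & <>p there: u:F, v:F, z:F. ✗
u: successors {s, u, w}; <><>p & <>p there: s:F, u:F, w:F. ✗
v: successors {s, u, w, z}; <><>p & <>p there: s:F, u:F, w:F, z:F. ✗
w: successors {s, v, w}; <><>p & <>p there: s:F, v:F, w:F. ✗
y: successors {u, v, y}; <><>p & <>p there: u:F, v:F, y:T. ✓
z: successors {u, w, z}; <><>p & <>p there: u:F, w:F, z:F. ✗
Satisfying worlds: {y}.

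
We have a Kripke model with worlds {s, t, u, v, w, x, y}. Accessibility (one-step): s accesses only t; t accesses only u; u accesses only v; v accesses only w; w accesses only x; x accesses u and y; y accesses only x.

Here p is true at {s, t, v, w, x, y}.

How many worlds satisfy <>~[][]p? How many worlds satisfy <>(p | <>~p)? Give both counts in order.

For <>~[][]p:
s: successors {t}; ~[][]p there: t:F. ✗
t: successors {u}; ~[][]p there: u:F. ✗
u: successors {v}; ~[][]p there: v:F. ✗
v: successors {w}; ~[][]p there: w:T. ✓
w: successors {x}; ~[][]p there: x:F. ✗
x: successors {u, y}; ~[][]p there: u:F, y:T. ✓
y: successors {x}; ~[][]p there: x:F. ✗
— 2 worlds.
For <>(p | <>~p):
s: successors {t}; p | <>~p there: t:T. ✓
t: successors {u}; p | <>~p there: u:F. ✗
u: successors {v}; p | <>~p there: v:T. ✓
v: successors {w}; p | <>~p there: w:T. ✓
w: successors {x}; p | <>~p there: x:T. ✓
x: successors {u, y}; p | <>~p there: u:F, y:T. ✓
y: successors {x}; p | <>~p there: x:T. ✓
— 6 worlds.

2 and 6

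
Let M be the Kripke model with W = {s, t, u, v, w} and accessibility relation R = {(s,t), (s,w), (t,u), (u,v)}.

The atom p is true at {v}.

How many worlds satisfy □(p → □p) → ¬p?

s: □(p → □p) is T, ¬p is T. ✓
t: □(p → □p) is T, ¬p is T. ✓
u: □(p → □p) is T, ¬p is T. ✓
v: □(p → □p) is T, ¬p is F. ✗
w: □(p → □p) is T, ¬p is T. ✓
Satisfying worlds: {s, t, u, w}.

4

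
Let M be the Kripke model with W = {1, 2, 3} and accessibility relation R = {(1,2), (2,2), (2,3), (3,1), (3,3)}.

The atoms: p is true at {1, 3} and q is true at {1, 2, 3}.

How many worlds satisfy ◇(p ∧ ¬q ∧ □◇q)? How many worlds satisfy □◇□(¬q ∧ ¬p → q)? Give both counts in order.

0 and 3

For ◇(p ∧ ¬q ∧ □◇q):
1: successors {2}; p ∧ ¬q ∧ □◇q there: 2:F. ✗
2: successors {2, 3}; p ∧ ¬q ∧ □◇q there: 2:F, 3:F. ✗
3: successors {1, 3}; p ∧ ¬q ∧ □◇q there: 1:F, 3:F. ✗
— 0 worlds.
For □◇□(¬q ∧ ¬p → q):
1: successors {2}; ◇□(¬q ∧ ¬p → q) there: 2:T. ✓
2: successors {2, 3}; ◇□(¬q ∧ ¬p → q) there: 2:T, 3:T. ✓
3: successors {1, 3}; ◇□(¬q ∧ ¬p → q) there: 1:T, 3:T. ✓
— 3 worlds.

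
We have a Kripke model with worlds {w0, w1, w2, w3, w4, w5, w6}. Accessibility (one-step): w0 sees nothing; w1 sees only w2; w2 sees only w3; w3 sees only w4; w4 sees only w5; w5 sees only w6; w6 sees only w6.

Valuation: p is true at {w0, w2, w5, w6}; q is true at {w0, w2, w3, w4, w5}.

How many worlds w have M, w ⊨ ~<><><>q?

5

w0: <><><>q is F. ✓
w1: <><><>q is T. ✗
w2: <><><>q is T. ✗
w3: <><><>q is F. ✓
w4: <><><>q is F. ✓
w5: <><><>q is F. ✓
w6: <><><>q is F. ✓
Satisfying worlds: {w0, w3, w4, w5, w6}.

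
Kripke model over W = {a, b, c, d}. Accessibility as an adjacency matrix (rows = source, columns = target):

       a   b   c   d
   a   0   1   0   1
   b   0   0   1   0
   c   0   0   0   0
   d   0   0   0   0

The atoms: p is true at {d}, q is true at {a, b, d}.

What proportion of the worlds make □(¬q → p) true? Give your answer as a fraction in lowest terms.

3/4

a: successors {b, d}; ¬q → p there: b:T, d:T. ✓
b: successors {c}; ¬q → p there: c:F. ✗
c: no successors, so □(¬q → p) holds vacuously. ✓
d: no successors, so □(¬q → p) holds vacuously. ✓
That's 3 of 4 worlds, so 3/4.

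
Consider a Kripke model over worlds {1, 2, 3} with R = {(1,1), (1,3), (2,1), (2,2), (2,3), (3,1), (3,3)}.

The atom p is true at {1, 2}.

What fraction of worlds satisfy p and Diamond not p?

2/3

1: p is T, Diamond not p is T. ✓
2: p is T, Diamond not p is T. ✓
3: p is F, Diamond not p is T. ✗
That's 2 of 3 worlds, so 2/3.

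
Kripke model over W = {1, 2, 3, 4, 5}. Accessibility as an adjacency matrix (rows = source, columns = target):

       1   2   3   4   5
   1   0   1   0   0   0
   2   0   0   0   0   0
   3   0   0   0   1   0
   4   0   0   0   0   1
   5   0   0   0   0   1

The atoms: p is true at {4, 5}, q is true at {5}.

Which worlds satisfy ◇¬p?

1: successors {2}; ¬p there: 2:T. ✓
2: no successors, so ◇¬p fails. ✗
3: successors {4}; ¬p there: 4:F. ✗
4: successors {5}; ¬p there: 5:F. ✗
5: successors {5}; ¬p there: 5:F. ✗

{1}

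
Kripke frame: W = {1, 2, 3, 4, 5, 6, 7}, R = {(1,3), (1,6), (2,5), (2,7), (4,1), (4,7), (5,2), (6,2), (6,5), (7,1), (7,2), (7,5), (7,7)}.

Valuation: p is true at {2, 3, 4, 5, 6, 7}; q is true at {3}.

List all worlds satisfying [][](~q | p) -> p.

1: [][](~q | p) is T, p is F. ✗
2: [][](~q | p) is T, p is T. ✓
3: [][](~q | p) is T, p is T. ✓
4: [][](~q | p) is T, p is T. ✓
5: [][](~q | p) is T, p is T. ✓
6: [][](~q | p) is T, p is T. ✓
7: [][](~q | p) is T, p is T. ✓

{2, 3, 4, 5, 6, 7}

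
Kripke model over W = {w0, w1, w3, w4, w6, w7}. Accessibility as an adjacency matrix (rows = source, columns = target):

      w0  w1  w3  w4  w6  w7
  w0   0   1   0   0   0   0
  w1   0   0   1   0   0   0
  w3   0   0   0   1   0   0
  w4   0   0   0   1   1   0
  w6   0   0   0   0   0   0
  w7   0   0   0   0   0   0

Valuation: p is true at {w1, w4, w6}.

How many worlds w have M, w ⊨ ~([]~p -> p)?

w0: []~p -> p is T. ✗
w1: []~p -> p is T. ✗
w3: []~p -> p is T. ✗
w4: []~p -> p is T. ✗
w6: []~p -> p is T. ✗
w7: []~p -> p is F. ✓
Satisfying worlds: {w7}.

1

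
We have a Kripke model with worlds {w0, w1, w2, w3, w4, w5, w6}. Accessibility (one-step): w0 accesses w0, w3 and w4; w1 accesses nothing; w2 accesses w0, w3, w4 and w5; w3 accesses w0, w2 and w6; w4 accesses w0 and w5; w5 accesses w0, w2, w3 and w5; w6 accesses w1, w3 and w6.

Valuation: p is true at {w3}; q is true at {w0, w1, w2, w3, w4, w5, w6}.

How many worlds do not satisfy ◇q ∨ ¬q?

w0: ◇q is T, ¬q is F. ✓
w1: ◇q is F, ¬q is F. ✗
w2: ◇q is T, ¬q is F. ✓
w3: ◇q is T, ¬q is F. ✓
w4: ◇q is T, ¬q is F. ✓
w5: ◇q is T, ¬q is F. ✓
w6: ◇q is T, ¬q is F. ✓
Satisfying worlds: {w0, w2, w3, w4, w5, w6}.
So ◇q ∨ ¬q fails at the other 1 world.

1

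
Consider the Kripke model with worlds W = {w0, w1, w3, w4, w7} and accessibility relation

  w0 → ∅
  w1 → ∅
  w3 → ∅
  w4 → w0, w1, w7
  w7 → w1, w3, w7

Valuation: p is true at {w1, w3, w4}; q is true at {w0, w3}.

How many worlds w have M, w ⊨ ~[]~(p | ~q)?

2

w0: []~(p | ~q) is T. ✗
w1: []~(p | ~q) is T. ✗
w3: []~(p | ~q) is T. ✗
w4: []~(p | ~q) is F. ✓
w7: []~(p | ~q) is F. ✓
Satisfying worlds: {w4, w7}.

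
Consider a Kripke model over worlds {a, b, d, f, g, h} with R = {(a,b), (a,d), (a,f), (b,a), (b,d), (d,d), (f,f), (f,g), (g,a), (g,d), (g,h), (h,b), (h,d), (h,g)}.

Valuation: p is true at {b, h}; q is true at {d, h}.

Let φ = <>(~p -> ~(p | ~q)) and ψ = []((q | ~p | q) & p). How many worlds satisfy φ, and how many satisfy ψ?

For <>(~p -> ~(p | ~q)):
a: successors {b, d, f}; ~p -> ~(p | ~q) there: b:T, d:T, f:F. ✓
b: successors {a, d}; ~p -> ~(p | ~q) there: a:F, d:T. ✓
d: successors {d}; ~p -> ~(p | ~q) there: d:T. ✓
f: successors {f, g}; ~p -> ~(p | ~q) there: f:F, g:F. ✗
g: successors {a, d, h}; ~p -> ~(p | ~q) there: a:F, d:T, h:T. ✓
h: successors {b, d, g}; ~p -> ~(p | ~q) there: b:T, d:T, g:F. ✓
— 5 worlds.
For []((q | ~p | q) & p):
a: successors {b, d, f}; (q | ~p | q) & p there: b:F, d:F, f:F. ✗
b: successors {a, d}; (q | ~p | q) & p there: a:F, d:F. ✗
d: successors {d}; (q | ~p | q) & p there: d:F. ✗
f: successors {f, g}; (q | ~p | q) & p there: f:F, g:F. ✗
g: successors {a, d, h}; (q | ~p | q) & p there: a:F, d:F, h:T. ✗
h: successors {b, d, g}; (q | ~p | q) & p there: b:F, d:F, g:F. ✗
— 0 worlds.

5 and 0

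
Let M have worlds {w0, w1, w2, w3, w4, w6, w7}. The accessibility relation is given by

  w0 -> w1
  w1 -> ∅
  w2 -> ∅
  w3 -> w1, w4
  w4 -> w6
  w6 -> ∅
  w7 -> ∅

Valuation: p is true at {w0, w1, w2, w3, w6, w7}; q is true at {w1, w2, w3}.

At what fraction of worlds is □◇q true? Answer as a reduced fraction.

w0: successors {w1}; ◇q there: w1:F. ✗
w1: no successors, so □◇q holds vacuously. ✓
w2: no successors, so □◇q holds vacuously. ✓
w3: successors {w1, w4}; ◇q there: w1:F, w4:F. ✗
w4: successors {w6}; ◇q there: w6:F. ✗
w6: no successors, so □◇q holds vacuously. ✓
w7: no successors, so □◇q holds vacuously. ✓
That's 4 of 7 worlds, so 4/7.

4/7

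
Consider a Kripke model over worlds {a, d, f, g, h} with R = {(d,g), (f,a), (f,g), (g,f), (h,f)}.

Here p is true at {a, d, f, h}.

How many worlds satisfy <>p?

a: no successors, so <>p fails. ✗
d: successors {g}; p there: g:F. ✗
f: successors {a, g}; p there: a:T, g:F. ✓
g: successors {f}; p there: f:T. ✓
h: successors {f}; p there: f:T. ✓
Satisfying worlds: {f, g, h}.

3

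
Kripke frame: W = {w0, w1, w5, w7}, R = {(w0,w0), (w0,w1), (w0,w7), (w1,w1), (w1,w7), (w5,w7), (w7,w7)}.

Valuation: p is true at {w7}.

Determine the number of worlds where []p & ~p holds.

w0: []p is F, ~p is T. ✗
w1: []p is F, ~p is T. ✗
w5: []p is T, ~p is T. ✓
w7: []p is T, ~p is F. ✗
Satisfying worlds: {w5}.

1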